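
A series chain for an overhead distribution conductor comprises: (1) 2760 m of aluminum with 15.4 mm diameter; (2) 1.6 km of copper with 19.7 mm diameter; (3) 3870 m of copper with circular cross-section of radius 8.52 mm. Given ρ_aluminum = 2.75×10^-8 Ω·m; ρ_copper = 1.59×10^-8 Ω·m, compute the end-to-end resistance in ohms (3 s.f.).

Seg 1: A = π(d/2)² = π(7.7000e-03 m)² = 1.863e-04 m²
R_1 = (2.75×10^-8)(2760)/(1.863e-04) = 0.4075 Ω
Seg 2: A = π(d/2)² = π(9.8500e-03 m)² = 3.048e-04 m²
R_2 = (1.59×10^-8)(1600)/(3.048e-04) = 0.08346 Ω
Seg 3: A = πr² = π(8.5200e-03 m)² = 2.280e-04 m²
R_3 = (1.59×10^-8)(3870)/(2.280e-04) = 0.2698 Ω
R_total = R_1 + R_2 + R_3 = 0.761 Ω

0.761 Ω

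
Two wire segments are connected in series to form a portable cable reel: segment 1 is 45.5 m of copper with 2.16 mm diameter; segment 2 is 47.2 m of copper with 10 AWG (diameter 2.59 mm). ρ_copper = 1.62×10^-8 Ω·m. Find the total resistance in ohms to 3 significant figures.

0.346 Ω

Segment 1: A = π(d/2)² = π(1.0800e-03 m)² = 3.664e-06 m²
R₁ = ρL/A = (1.62×10^-8)(45.5)/(3.664e-06) = 0.2012 Ω
Segment 2: A = π(2.59/2 mm)² = π(1.2950e-03 m)² = 5.269e-06 m²
R₂ = (1.62×10^-8)(47.2)/(5.269e-06) = 0.1451 Ω
R = R₁ + R₂ = 0.346 Ω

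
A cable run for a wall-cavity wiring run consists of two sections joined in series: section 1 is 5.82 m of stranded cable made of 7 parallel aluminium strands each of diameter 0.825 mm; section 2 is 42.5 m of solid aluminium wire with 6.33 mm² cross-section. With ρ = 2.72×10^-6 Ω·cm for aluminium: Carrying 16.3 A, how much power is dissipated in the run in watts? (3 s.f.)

ρ = 2.72×10^-6 Ω·cm = 2.72×10^-8 Ω·m
Section 1: A_strand = π(4.1250e-04)² = 5.346e-07 m²; R₁ = ρL/(N·A_s) = (2.72×10^-8)(5.82)/(7×5.346e-07) = 0.04231 Ω
Section 2: A = 6.33 mm² = 6.330e-06 m²
R₂ = (2.72×10^-8)(42.5)/(6.330e-06) = 0.1826 Ω
R = R₁ + R₂ = 0.2249 Ω
P = I²R = (16.3)² × 0.2249 = 59.8 W

59.8 W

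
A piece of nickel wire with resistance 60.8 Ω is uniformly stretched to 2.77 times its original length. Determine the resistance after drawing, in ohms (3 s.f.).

467 Ω

Volume constant ⇒ A' = A/k with k = 2.77. R' = ρ(kL)/(A/k) = k²R.
R' = 7.673 × 60.8 = 467 Ω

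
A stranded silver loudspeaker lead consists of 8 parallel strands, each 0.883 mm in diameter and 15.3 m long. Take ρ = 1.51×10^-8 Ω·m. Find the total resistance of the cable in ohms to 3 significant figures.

A_strand = π(4.4150e-04 m)² = 6.124e-07 m²
R_strand = ρL/A = (1.51×10^-8)(15.3)/(6.124e-07) = 0.3773 Ω
R_total = R_strand/N = 0.3773/8 = 0.0472 Ω

0.0472 Ω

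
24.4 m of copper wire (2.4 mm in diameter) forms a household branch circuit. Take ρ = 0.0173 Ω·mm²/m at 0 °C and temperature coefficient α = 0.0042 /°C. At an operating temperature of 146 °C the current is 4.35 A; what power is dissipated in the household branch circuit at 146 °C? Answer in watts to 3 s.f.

ρ = 0.0173 Ω·mm²/m = 1.73×10^-8 Ω·m
A = π(d/2)² = π(1.2000e-03 m)² = 4.524e-06 m²
R₍0₎ = ρL/A = (1.73×10^-8)(24.4)/(4.524e-06) = 0.09331 Ω
R₍146₎ = R₍0₎(1 + αΔT) = 0.09331 × (1 + 0.0042×146) = 0.1505 Ω
P = I²R = (4.35)² × 0.1505 = 2.85 W

2.85 W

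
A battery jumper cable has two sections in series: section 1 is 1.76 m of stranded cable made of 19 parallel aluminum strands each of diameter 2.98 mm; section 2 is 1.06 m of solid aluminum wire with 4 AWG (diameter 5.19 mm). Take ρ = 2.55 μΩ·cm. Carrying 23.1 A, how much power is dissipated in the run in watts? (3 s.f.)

0.862 W

ρ = 2.55 μΩ·cm = 2.55×10^-8 Ω·m
Section 1: A_strand = π(1.4900e-03)² = 6.975e-06 m²; R₁ = ρL/(N·A_s) = (2.55×10^-8)(1.76)/(19×6.975e-06) = 3.387×10^-4 Ω
Section 2: A = π(5.19/2 mm)² = π(2.5950e-03 m)² = 2.116e-05 m²
R₂ = (2.55×10^-8)(1.06)/(2.116e-05) = 0.001278 Ω
R = R₁ + R₂ = 0.001616 Ω
P = I²R = (23.1)² × 0.001616 = 0.862 W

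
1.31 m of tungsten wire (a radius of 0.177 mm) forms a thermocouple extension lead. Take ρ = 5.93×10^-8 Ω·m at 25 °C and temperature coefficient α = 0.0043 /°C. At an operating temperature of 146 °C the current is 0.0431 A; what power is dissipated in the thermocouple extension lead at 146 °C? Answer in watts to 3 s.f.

A = πr² = π(1.7700e-04 m)² = 9.842e-08 m²
R₍25₎ = ρL/A = (5.93×10^-8)(1.31)/(9.842e-08) = 0.7893 Ω
R₍146₎ = R₍25₎(1 + αΔT) = 0.7893 × (1 + 0.0043×121) = 1.2 Ω
P = I²R = (0.0431)² × 1.2 = 0.00223 W

0.00223 W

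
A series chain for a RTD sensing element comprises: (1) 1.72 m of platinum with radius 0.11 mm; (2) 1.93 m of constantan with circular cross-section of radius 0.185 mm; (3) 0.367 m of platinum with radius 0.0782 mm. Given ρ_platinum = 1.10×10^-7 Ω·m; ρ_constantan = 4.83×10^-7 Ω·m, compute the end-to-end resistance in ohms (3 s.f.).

15.7 Ω

Seg 1: A = πr² = π(1.1000e-04 m)² = 3.801e-08 m²
R_1 = (1.10×10^-7)(1.72)/(3.801e-08) = 4.977 Ω
Seg 2: A = πr² = π(1.8500e-04 m)² = 1.075e-07 m²
R_2 = (4.83×10^-7)(1.93)/(1.075e-07) = 8.67 Ω
Seg 3: A = πr² = π(7.8200e-05 m)² = 1.921e-08 m²
R_3 = (1.10×10^-7)(0.367)/(1.921e-08) = 2.101 Ω
R_total = R_1 + R_2 + R_3 = 15.7 Ω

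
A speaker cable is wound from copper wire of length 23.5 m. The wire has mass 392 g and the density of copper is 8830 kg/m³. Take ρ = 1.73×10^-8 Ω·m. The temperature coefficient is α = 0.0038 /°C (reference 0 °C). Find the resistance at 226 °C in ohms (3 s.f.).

0.400 Ω

A = m/(density·L) = 0.392/(8830×23.5) = 1.8891e-06 m²
R = ρL/A = (1.73×10^-8)(23.5)/(1.8891e-06) = 0.2152 Ω
R(226 °C) = 0.2152 × (1 + 0.0038×226) = 0.400 Ω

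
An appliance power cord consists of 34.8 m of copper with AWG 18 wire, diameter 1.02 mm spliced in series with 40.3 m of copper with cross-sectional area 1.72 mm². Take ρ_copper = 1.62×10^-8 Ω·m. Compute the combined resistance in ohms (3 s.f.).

Segment 1: A = π(1.02/2 mm)² = π(5.1000e-04 m)² = 8.171e-07 m²
R₁ = ρL/A = (1.62×10^-8)(34.8)/(8.171e-07) = 0.6899 Ω
Segment 2: A = 1.72 mm² = 1.720e-06 m²
R₂ = (1.62×10^-8)(40.3)/(1.720e-06) = 0.3796 Ω
R = R₁ + R₂ = 1.07 Ω

1.07 Ω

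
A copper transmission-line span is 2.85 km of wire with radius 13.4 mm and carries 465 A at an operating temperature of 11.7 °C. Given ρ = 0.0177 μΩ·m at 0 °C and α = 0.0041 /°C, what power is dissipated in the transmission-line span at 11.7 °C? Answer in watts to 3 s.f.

ρ = 0.0177 μΩ·m = 1.77×10^-8 Ω·m
A = πr² = π(1.3400e-02 m)² = 5.641e-04 m²
R₍0₎ = ρL/A = (1.77×10^-8)(2850)/(5.641e-04) = 0.08942 Ω
R₍11.7₎ = R₍0₎(1 + αΔT) = 0.08942 × (1 + 0.0041×11.7) = 0.09371 Ω
P = I²R = (465)² × 0.09371 = 20300 W

20300 W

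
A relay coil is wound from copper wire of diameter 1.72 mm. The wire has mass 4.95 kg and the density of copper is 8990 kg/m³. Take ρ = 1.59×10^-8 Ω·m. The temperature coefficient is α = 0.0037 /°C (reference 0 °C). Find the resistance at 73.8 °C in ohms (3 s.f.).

2.06 Ω

A = π(d/2)² = π(8.6000e-04 m)² = 2.3235e-06 m²
L = m/(density·A) = 4.95/(8990×2.3235e-06) = 237 m
R = ρL/A = (1.59×10^-8)(237)/(2.3235e-06) = 1.622 Ω
R(73.8 °C) = 1.622 × (1 + 0.0037×73.8) = 2.06 Ω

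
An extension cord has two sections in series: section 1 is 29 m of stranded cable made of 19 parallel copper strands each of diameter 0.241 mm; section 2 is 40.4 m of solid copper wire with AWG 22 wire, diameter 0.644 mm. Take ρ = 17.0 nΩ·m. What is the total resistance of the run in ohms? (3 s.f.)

ρ = 17.0 nΩ·m = 1.70×10^-8 Ω·m
Section 1: A_strand = π(1.2050e-04)² = 4.562e-08 m²; R₁ = ρL/(N·A_s) = (1.70×10^-8)(29)/(19×4.562e-08) = 0.5688 Ω
Section 2: A = π(0.644/2 mm)² = π(3.2200e-04 m)² = 3.257e-07 m²
R₂ = (1.70×10^-8)(40.4)/(3.257e-07) = 2.108 Ω
R = R₁ + R₂ = 2.68 Ω

2.68 Ω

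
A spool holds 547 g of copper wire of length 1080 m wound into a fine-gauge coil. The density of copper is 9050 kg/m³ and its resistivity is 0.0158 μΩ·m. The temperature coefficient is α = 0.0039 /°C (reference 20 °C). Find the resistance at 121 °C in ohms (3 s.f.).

ρ = 0.0158 μΩ·m = 1.58×10^-8 Ω·m
A = m/(density·L) = 0.547/(9050×1080) = 5.5965e-08 m²
R = ρL/A = (1.58×10^-8)(1080)/(5.5965e-08) = 304.9 Ω
R(121 °C) = 304.9 × (1 + 0.0039×101) = 425 Ω

425 Ω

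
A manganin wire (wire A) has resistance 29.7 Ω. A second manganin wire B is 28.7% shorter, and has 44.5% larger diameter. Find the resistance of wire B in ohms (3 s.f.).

R ∝ L/d², so R_B/R_A = (1 − 28.7/100) × (1 + 44.5/100)⁻²
= 0.713 × 0.4789 = 0.3415
R_B = 0.3415 × 29.7 = 10.1 Ω

10.1 Ω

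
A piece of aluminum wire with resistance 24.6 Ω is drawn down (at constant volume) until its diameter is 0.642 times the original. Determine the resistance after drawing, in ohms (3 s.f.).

145 Ω

Volume constant ⇒ L' = L/r² with r = 0.642. R' = ρL'/A' = ρ(L/r²)/(πr²d₀²/4) = R/r⁴.
R' = 5.887 × 24.6 = 145 Ω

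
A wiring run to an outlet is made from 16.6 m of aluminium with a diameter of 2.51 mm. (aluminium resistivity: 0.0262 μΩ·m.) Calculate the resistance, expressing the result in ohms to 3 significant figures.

ρ = 0.0262 μΩ·m = 2.62×10^-8 Ω·m
A = π(d/2)² = π(1.2550e-03 m)² = 4.948e-06 m²
R = ρL/A = (2.62×10^-8)(16.6 m)/(4.948e-06 m²) = 0.0879 Ω

0.0879 Ω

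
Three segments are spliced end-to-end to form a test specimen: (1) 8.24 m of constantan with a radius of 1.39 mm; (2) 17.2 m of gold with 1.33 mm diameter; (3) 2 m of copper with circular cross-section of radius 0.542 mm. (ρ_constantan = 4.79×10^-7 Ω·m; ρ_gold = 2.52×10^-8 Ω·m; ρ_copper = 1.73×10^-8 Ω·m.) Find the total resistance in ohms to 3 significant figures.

1.00 Ω

Seg 1: A = πr² = π(1.3900e-03 m)² = 6.070e-06 m²
R_1 = (4.79×10^-7)(8.24)/(6.070e-06) = 0.6503 Ω
Seg 2: A = π(d/2)² = π(6.6500e-04 m)² = 1.389e-06 m²
R_2 = (2.52×10^-8)(17.2)/(1.389e-06) = 0.312 Ω
Seg 3: A = πr² = π(5.4200e-04 m)² = 9.229e-07 m²
R_3 = (1.73×10^-8)(2)/(9.229e-07) = 0.03749 Ω
R_total = R_1 + R_2 + R_3 = 1.00 Ω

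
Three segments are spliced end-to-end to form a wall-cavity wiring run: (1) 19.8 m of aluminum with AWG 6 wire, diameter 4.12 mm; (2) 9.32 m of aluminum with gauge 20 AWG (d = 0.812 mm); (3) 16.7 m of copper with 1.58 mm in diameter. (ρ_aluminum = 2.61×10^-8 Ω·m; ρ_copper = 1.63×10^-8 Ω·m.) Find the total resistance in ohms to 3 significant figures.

0.647 Ω

Seg 1: A = π(4.12/2 mm)² = π(2.0600e-03 m)² = 1.333e-05 m²
R_1 = (2.61×10^-8)(19.8)/(1.333e-05) = 0.03876 Ω
Seg 2: A = π(0.812/2 mm)² = π(4.0600e-04 m)² = 5.178e-07 m²
R_2 = (2.61×10^-8)(9.32)/(5.178e-07) = 0.4697 Ω
Seg 3: A = π(d/2)² = π(7.9000e-04 m)² = 1.961e-06 m²
R_3 = (1.63×10^-8)(16.7)/(1.961e-06) = 0.1388 Ω
R_total = R_1 + R_2 + R_3 = 0.647 Ω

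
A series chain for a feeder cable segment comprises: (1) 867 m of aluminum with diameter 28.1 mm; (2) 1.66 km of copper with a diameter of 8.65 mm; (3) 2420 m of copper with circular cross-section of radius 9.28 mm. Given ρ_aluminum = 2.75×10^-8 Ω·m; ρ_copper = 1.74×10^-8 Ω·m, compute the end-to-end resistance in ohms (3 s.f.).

0.686 Ω

Seg 1: A = π(d/2)² = π(1.4050e-02 m)² = 6.202e-04 m²
R_1 = (2.75×10^-8)(867)/(6.202e-04) = 0.03845 Ω
Seg 2: A = π(d/2)² = π(4.3250e-03 m)² = 5.877e-05 m²
R_2 = (1.74×10^-8)(1660)/(5.877e-05) = 0.4915 Ω
Seg 3: A = πr² = π(9.2800e-03 m)² = 2.705e-04 m²
R_3 = (1.74×10^-8)(2420)/(2.705e-04) = 0.1556 Ω
R_total = R_1 + R_2 + R_3 = 0.686 Ω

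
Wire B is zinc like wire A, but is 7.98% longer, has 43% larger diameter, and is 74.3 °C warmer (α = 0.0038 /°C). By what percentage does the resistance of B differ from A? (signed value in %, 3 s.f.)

-32.3%

R ∝ ρL/d² with ρ ∝ (1+αΔT), so R_B/R_A = (1 + 7.98/100) × (1 + 43/100)⁻² × (1 + 0.0038×74.3)
= 1.08 × 0.489 × 1.282 = 0.6771
(R_B − R_A)/R_A = 0.6771 − 1 = -32.3%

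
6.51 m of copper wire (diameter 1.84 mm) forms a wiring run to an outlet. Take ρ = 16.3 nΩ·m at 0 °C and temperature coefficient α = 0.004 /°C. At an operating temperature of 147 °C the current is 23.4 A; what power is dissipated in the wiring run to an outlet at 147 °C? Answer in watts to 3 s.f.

ρ = 16.3 nΩ·m = 1.63×10^-8 Ω·m
A = π(d/2)² = π(9.2000e-04 m)² = 2.659e-06 m²
R₍0₎ = ρL/A = (1.63×10^-8)(6.51)/(2.659e-06) = 0.03991 Ω
R₍147₎ = R₍0₎(1 + αΔT) = 0.03991 × (1 + 0.004×147) = 0.06337 Ω
P = I²R = (23.4)² × 0.06337 = 34.7 W

34.7 W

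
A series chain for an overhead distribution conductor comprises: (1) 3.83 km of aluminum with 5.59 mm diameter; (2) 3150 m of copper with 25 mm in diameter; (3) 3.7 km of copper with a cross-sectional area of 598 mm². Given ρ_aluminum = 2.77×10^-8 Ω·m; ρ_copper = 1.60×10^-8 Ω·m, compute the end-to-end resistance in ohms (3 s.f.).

4.52 Ω

Seg 1: A = π(d/2)² = π(2.7950e-03 m)² = 2.454e-05 m²
R_1 = (2.77×10^-8)(3830)/(2.454e-05) = 4.323 Ω
Seg 2: A = π(d/2)² = π(1.2500e-02 m)² = 4.909e-04 m²
R_2 = (1.60×10^-8)(3150)/(4.909e-04) = 0.1027 Ω
Seg 3: A = 598 mm² = 5.980e-04 m²
R_3 = (1.60×10^-8)(3700)/(5.980e-04) = 0.099 Ω
R_total = R_1 + R_2 + R_3 = 4.52 Ω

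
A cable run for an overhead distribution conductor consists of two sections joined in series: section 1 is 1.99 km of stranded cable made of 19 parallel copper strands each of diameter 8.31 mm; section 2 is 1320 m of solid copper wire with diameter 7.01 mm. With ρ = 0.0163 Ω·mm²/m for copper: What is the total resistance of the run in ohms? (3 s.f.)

ρ = 0.0163 Ω·mm²/m = 1.63×10^-8 Ω·m
Section 1: A_strand = π(4.1550e-03)² = 5.424e-05 m²; R₁ = ρL/(N·A_s) = (1.63×10^-8)(1990)/(19×5.424e-05) = 0.03148 Ω
Section 2: A = π(d/2)² = π(3.5050e-03 m)² = 3.859e-05 m²
R₂ = (1.63×10^-8)(1320)/(3.859e-05) = 0.5575 Ω
R = R₁ + R₂ = 0.589 Ω

0.589 Ω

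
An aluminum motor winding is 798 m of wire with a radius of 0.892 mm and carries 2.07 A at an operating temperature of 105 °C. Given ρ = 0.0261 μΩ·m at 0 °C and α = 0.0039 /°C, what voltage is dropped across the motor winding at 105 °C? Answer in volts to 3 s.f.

24.3 V

ρ = 0.0261 μΩ·m = 2.61×10^-8 Ω·m
A = πr² = π(8.9200e-04 m)² = 2.500e-06 m²
R₍0₎ = ρL/A = (2.61×10^-8)(798)/(2.500e-06) = 8.332 Ω
R₍105₎ = R₍0₎(1 + αΔT) = 8.332 × (1 + 0.0039×105) = 11.74 Ω
V = IR = 2.07 × 11.74 = 24.3 V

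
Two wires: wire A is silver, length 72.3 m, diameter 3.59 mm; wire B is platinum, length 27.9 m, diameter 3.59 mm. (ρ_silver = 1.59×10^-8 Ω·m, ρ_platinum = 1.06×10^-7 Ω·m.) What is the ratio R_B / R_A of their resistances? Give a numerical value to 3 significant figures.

R ∝ ρL/d², so R_B/R_A = (ρ_B/ρ_A) × (L_B/L_A)
= (1.06×10^-7/1.59×10^-8) × (27.9/72.3) = 2.57

2.57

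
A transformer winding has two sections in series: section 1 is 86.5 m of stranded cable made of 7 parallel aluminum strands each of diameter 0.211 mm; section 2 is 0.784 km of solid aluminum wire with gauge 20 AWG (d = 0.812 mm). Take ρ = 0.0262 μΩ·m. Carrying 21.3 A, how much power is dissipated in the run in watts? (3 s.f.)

ρ = 0.0262 μΩ·m = 2.62×10^-8 Ω·m
Section 1: A_strand = π(1.0550e-04)² = 3.497e-08 m²; R₁ = ρL/(N·A_s) = (2.62×10^-8)(86.5)/(7×3.497e-08) = 9.259 Ω
Section 2: A = π(0.812/2 mm)² = π(4.0600e-04 m)² = 5.178e-07 m²
R₂ = (2.62×10^-8)(784)/(5.178e-07) = 39.67 Ω
R = R₁ + R₂ = 48.92 Ω
P = I²R = (21.3)² × 48.92 = 22200 W

22200 W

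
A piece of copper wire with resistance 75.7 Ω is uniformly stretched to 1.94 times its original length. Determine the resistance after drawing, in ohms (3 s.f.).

Volume constant ⇒ A' = A/k with k = 1.94. R' = ρ(kL)/(A/k) = k²R.
R' = 3.764 × 75.7 = 285 Ω

285 Ω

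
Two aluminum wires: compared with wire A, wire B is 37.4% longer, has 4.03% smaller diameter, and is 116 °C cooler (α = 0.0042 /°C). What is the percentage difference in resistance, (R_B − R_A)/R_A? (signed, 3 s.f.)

R ∝ ρL/d² with ρ ∝ (1+αΔT), so R_B/R_A = (1 + 37.4/100) × (1 − 4.03/100)⁻² × (1 − 0.0042×116)
= 1.374 × 1.086 × 0.5128 = 0.765
(R_B − R_A)/R_A = 0.765 − 1 = -23.5%

-23.5%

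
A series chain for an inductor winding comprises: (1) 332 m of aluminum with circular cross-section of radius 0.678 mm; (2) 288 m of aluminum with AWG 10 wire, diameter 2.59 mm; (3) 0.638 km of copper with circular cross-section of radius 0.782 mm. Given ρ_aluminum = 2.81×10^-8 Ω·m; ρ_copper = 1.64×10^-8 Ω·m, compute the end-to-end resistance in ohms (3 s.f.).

13.4 Ω

Seg 1: A = πr² = π(6.7800e-04 m)² = 1.444e-06 m²
R_1 = (2.81×10^-8)(332)/(1.444e-06) = 6.46 Ω
Seg 2: A = π(2.59/2 mm)² = π(1.2950e-03 m)² = 5.269e-06 m²
R_2 = (2.81×10^-8)(288)/(5.269e-06) = 1.536 Ω
Seg 3: A = πr² = π(7.8200e-04 m)² = 1.921e-06 m²
R_3 = (1.64×10^-8)(638)/(1.921e-06) = 5.446 Ω
R_total = R_1 + R_2 + R_3 = 13.4 Ω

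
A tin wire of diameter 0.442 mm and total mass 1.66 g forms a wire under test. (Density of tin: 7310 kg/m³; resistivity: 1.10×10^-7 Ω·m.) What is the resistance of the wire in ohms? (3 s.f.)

A = π(d/2)² = π(2.2100e-04 m)² = 1.5344e-07 m²
L = m/(density·A) = 0.00166/(7310×1.5344e-07) = 1.48 m
R = ρL/A = (1.10×10^-7)(1.48)/(1.5344e-07) = 1.06 Ω

1.06 Ω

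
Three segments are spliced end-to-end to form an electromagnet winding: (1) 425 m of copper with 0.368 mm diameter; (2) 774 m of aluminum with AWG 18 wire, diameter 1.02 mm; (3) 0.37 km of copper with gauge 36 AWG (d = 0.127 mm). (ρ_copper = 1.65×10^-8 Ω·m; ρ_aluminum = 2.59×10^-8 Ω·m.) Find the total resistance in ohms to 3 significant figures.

Seg 1: A = π(d/2)² = π(1.8400e-04 m)² = 1.064e-07 m²
R_1 = (1.65×10^-8)(425)/(1.064e-07) = 65.93 Ω
Seg 2: A = π(1.02/2 mm)² = π(5.1000e-04 m)² = 8.171e-07 m²
R_2 = (2.59×10^-8)(774)/(8.171e-07) = 24.53 Ω
Seg 3: A = π(0.127/2 mm)² = π(6.3500e-05 m)² = 1.267e-08 m²
R_3 = (1.65×10^-8)(370)/(1.267e-08) = 481.9 Ω
R_total = R_1 + R_2 + R_3 = 572 Ω

572 Ω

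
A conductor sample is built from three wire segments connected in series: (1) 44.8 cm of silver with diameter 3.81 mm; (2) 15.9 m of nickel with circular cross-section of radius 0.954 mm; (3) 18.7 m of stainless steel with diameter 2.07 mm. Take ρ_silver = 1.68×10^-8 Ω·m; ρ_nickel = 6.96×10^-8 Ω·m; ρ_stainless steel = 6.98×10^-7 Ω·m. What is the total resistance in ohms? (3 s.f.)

4.27 Ω

Seg 1: A = π(d/2)² = π(1.9050e-03 m)² = 1.140e-05 m²
R_1 = (1.68×10^-8)(0.448)/(1.140e-05) = 6.602×10^-4 Ω
Seg 2: A = πr² = π(9.5400e-04 m)² = 2.859e-06 m²
R_2 = (6.96×10^-8)(15.9)/(2.859e-06) = 0.387 Ω
Seg 3: A = π(d/2)² = π(1.0350e-03 m)² = 3.365e-06 m²
R_3 = (6.98×10^-7)(18.7)/(3.365e-06) = 3.879 Ω
R_total = R_1 + R_2 + R_3 = 4.27 Ω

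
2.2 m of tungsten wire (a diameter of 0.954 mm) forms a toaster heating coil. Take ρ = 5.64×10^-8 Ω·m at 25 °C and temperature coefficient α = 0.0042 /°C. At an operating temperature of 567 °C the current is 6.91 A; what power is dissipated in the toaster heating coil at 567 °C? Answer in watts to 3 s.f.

27.2 W

A = π(d/2)² = π(4.7700e-04 m)² = 7.148e-07 m²
R₍25₎ = ρL/A = (5.64×10^-8)(2.2)/(7.148e-07) = 0.1736 Ω
R₍567₎ = R₍25₎(1 + αΔT) = 0.1736 × (1 + 0.0042×542) = 0.5687 Ω
P = I²R = (6.91)² × 0.5687 = 27.2 W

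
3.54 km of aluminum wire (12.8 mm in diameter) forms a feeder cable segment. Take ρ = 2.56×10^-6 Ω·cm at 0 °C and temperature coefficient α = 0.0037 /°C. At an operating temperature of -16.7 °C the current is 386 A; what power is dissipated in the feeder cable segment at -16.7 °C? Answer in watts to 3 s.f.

ρ = 2.56×10^-6 Ω·cm = 2.56×10^-8 Ω·m
A = π(d/2)² = π(6.4000e-03 m)² = 1.287e-04 m²
R₍0₎ = ρL/A = (2.56×10^-8)(3540)/(1.287e-04) = 0.7043 Ω
R₍-16.7₎ = R₍0₎(1 + αΔT) = 0.7043 × (1 + 0.0037×-16.7) = 0.6607 Ω
P = I²R = (386)² × 0.6607 = 98400 W

98400 W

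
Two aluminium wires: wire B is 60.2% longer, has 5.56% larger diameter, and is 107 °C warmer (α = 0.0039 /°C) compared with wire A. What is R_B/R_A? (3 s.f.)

R ∝ ρL/d² with ρ ∝ (1+αΔT), so R_B/R_A = (1 + 60.2/100) × (1 + 5.56/100)⁻² × (1 + 0.0039×107)
= 1.602 × 0.8974 × 1.417 = 2.04

2.04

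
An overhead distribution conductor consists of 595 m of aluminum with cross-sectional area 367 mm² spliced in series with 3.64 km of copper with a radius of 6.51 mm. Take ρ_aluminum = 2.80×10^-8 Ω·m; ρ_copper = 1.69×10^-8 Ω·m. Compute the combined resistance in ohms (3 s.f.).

Segment 1: A = 367 mm² = 3.670e-04 m²
R₁ = ρL/A = (2.80×10^-8)(595)/(3.670e-04) = 0.0454 Ω
Segment 2: A = πr² = π(6.5100e-03 m)² = 1.331e-04 m²
R₂ = (1.69×10^-8)(3640)/(1.331e-04) = 0.462 Ω
R = R₁ + R₂ = 0.507 Ω

0.507 Ω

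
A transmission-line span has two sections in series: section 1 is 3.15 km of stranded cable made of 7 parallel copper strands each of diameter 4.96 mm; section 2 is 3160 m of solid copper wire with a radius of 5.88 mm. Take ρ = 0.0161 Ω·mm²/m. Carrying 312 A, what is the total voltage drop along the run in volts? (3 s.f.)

263 V

ρ = 0.0161 Ω·mm²/m = 1.61×10^-8 Ω·m
Section 1: A_strand = π(2.4800e-03)² = 1.932e-05 m²; R₁ = ρL/(N·A_s) = (1.61×10^-8)(3150)/(7×1.932e-05) = 0.375 Ω
Section 2: A = πr² = π(5.8800e-03 m)² = 1.086e-04 m²
R₂ = (1.61×10^-8)(3160)/(1.086e-04) = 0.4684 Ω
R = R₁ + R₂ = 0.8434 Ω
V = IR = 312 × 0.8434 = 263 V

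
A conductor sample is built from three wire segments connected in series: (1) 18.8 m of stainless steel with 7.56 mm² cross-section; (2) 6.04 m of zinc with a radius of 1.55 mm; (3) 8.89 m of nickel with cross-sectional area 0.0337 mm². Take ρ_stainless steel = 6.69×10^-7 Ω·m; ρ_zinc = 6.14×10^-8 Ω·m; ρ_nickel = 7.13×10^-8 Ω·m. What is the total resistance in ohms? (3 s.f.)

Seg 1: A = 7.56 mm² = 7.560e-06 m²
R_1 = (6.69×10^-7)(18.8)/(7.560e-06) = 1.664 Ω
Seg 2: A = πr² = π(1.5500e-03 m)² = 7.548e-06 m²
R_2 = (6.14×10^-8)(6.04)/(7.548e-06) = 0.04914 Ω
Seg 3: A = 0.0337 mm² = 3.370e-08 m²
R_3 = (7.13×10^-8)(8.89)/(3.370e-08) = 18.81 Ω
R_total = R_1 + R_2 + R_3 = 20.5 Ω

20.5 Ω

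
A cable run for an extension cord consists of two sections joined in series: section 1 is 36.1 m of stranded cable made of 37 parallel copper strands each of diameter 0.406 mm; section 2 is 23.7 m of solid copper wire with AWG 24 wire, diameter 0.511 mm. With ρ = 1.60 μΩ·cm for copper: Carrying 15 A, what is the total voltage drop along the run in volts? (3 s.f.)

ρ = 1.60 μΩ·cm = 1.60×10^-8 Ω·m
Section 1: A_strand = π(2.0300e-04)² = 1.295e-07 m²; R₁ = ρL/(N·A_s) = (1.60×10^-8)(36.1)/(37×1.295e-07) = 0.1206 Ω
Section 2: A = π(0.511/2 mm)² = π(2.5550e-04 m)² = 2.051e-07 m²
R₂ = (1.60×10^-8)(23.7)/(2.051e-07) = 1.849 Ω
R = R₁ + R₂ = 1.97 Ω
V = IR = 15 × 1.97 = 29.5 V

29.5 V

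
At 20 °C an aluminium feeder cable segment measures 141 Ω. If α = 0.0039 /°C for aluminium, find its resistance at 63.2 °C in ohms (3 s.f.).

ΔT = 63.2 − 20 = 43.2 °C
R = R₀(1 + αΔT) = 141 × (1 + 0.0039×43.2) = 141 × 1.169 = 165 Ω

165 Ω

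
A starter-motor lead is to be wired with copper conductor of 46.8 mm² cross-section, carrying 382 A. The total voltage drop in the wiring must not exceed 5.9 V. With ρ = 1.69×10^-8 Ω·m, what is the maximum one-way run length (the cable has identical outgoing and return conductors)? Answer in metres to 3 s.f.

A = 46.8 mm² = 4.680e-05 m²
L_max = V_max·A/(2·ρI) = (5.9)(4.680e-05)/(2×1.69×10^-8×382) = 21.4 m

21.4 m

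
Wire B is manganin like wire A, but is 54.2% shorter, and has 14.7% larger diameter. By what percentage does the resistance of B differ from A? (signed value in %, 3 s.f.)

-65.2%

R ∝ L/d², so R_B/R_A = (1 − 54.2/100) × (1 + 14.7/100)⁻²
= 0.458 × 0.7601 = 0.3481
(R_B − R_A)/R_A = 0.3481 − 1 = -65.2%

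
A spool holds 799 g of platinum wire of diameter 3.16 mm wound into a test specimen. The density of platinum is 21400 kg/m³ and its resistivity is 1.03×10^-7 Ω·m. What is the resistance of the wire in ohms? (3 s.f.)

A = π(d/2)² = π(1.5800e-03 m)² = 7.8427e-06 m²
L = m/(density·A) = 0.799/(21400×7.8427e-06) = 4.761 m
R = ρL/A = (1.03×10^-7)(4.761)/(7.8427e-06) = 0.0625 Ω

0.0625 Ω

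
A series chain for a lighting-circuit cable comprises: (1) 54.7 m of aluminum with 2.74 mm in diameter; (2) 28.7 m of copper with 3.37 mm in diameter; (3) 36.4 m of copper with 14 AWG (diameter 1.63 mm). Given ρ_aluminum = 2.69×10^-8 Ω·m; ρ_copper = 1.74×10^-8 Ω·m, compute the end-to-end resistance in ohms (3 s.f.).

0.609 Ω

Seg 1: A = π(d/2)² = π(1.3700e-03 m)² = 5.896e-06 m²
R_1 = (2.69×10^-8)(54.7)/(5.896e-06) = 0.2495 Ω
Seg 2: A = π(d/2)² = π(1.6850e-03 m)² = 8.920e-06 m²
R_2 = (1.74×10^-8)(28.7)/(8.920e-06) = 0.05599 Ω
Seg 3: A = π(1.63/2 mm)² = π(8.1500e-04 m)² = 2.087e-06 m²
R_3 = (1.74×10^-8)(36.4)/(2.087e-06) = 0.3035 Ω
R_total = R_1 + R_2 + R_3 = 0.609 Ω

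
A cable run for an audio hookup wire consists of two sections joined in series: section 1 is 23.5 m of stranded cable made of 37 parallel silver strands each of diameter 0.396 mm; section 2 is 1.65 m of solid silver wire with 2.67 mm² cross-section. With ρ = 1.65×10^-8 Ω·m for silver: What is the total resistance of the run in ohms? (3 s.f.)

0.0953 Ω

Section 1: A_strand = π(1.9800e-04)² = 1.232e-07 m²; R₁ = ρL/(N·A_s) = (1.65×10^-8)(23.5)/(37×1.232e-07) = 0.08509 Ω
Section 2: A = 2.67 mm² = 2.670e-06 m²
R₂ = (1.65×10^-8)(1.65)/(2.670e-06) = 0.0102 Ω
R = R₁ + R₂ = 0.0953 Ω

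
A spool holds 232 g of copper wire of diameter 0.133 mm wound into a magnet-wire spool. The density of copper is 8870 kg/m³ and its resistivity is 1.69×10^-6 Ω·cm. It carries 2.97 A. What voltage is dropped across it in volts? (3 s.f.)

ρ = 1.69×10^-6 Ω·cm = 1.69×10^-8 Ω·m
A = π(d/2)² = π(6.6500e-05 m)² = 1.3893e-08 m²
L = m/(density·A) = 0.232/(8870×1.3893e-08) = 1883 m
R = ρL/A = (1.69×10^-8)(1883)/(1.3893e-08) = 2290 Ω
V = IR = 2.97 × 2290 = 6800 V

6800 V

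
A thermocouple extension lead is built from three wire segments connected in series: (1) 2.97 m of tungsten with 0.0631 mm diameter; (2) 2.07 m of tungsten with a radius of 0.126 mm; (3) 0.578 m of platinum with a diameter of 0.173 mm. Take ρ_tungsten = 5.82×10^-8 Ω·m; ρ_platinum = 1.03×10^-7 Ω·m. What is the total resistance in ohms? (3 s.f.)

Seg 1: A = π(d/2)² = π(3.1550e-05 m)² = 3.127e-09 m²
R_1 = (5.82×10^-8)(2.97)/(3.127e-09) = 55.28 Ω
Seg 2: A = πr² = π(1.2600e-04 m)² = 4.988e-08 m²
R_2 = (5.82×10^-8)(2.07)/(4.988e-08) = 2.415 Ω
Seg 3: A = π(d/2)² = π(8.6500e-05 m)² = 2.351e-08 m²
R_3 = (1.03×10^-7)(0.578)/(2.351e-08) = 2.533 Ω
R_total = R_1 + R_2 + R_3 = 60.2 Ω

60.2 Ω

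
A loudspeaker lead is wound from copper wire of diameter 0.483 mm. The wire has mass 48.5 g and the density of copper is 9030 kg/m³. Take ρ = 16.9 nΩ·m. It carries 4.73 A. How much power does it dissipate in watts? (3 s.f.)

ρ = 16.9 nΩ·m = 1.69×10^-8 Ω·m
A = π(d/2)² = π(2.4150e-04 m)² = 1.8322e-07 m²
L = m/(density·A) = 0.0485/(9030×1.8322e-07) = 29.31 m
R = ρL/A = (1.69×10^-8)(29.31)/(1.8322e-07) = 2.704 Ω
P = I²R = (4.73)² × 2.704 = 60.5 W

60.5 W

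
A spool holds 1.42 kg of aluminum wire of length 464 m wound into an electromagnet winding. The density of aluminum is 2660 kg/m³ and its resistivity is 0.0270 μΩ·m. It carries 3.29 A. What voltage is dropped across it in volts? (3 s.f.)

35.8 V

ρ = 0.0270 μΩ·m = 2.70×10^-8 Ω·m
A = m/(density·L) = 1.42/(2660×464) = 1.1505e-06 m²
R = ρL/A = (2.70×10^-8)(464)/(1.1505e-06) = 10.89 Ω
V = IR = 3.29 × 10.89 = 35.8 V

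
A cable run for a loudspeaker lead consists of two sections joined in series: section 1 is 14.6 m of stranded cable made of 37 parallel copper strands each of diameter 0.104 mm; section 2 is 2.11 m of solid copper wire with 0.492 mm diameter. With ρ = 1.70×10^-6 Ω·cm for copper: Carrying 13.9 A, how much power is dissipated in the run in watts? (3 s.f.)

ρ = 1.70×10^-6 Ω·cm = 1.70×10^-8 Ω·m
Section 1: A_strand = π(5.2000e-05)² = 8.495e-09 m²; R₁ = ρL/(N·A_s) = (1.70×10^-8)(14.6)/(37×8.495e-09) = 0.7897 Ω
Section 2: A = π(d/2)² = π(2.4600e-04 m)² = 1.901e-07 m²
R₂ = (1.70×10^-8)(2.11)/(1.901e-07) = 0.1887 Ω
R = R₁ + R₂ = 0.9783 Ω
P = I²R = (13.9)² × 0.9783 = 189 W

189 W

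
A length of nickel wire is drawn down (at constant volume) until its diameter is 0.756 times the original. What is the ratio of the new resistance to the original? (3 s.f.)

Volume constant ⇒ L' = L/r² with r = 0.756. R' = ρL'/A' = ρ(L/r²)/(πr²d₀²/4) = R/r⁴.
Factor = 3.06

3.06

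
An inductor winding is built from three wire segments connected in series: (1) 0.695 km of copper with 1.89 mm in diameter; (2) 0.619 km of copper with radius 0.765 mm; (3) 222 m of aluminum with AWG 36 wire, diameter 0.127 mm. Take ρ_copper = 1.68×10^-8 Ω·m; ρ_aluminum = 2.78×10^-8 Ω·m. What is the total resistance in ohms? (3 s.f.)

Seg 1: A = π(d/2)² = π(9.4500e-04 m)² = 2.806e-06 m²
R_1 = (1.68×10^-8)(695)/(2.806e-06) = 4.162 Ω
Seg 2: A = πr² = π(7.6500e-04 m)² = 1.839e-06 m²
R_2 = (1.68×10^-8)(619)/(1.839e-06) = 5.656 Ω
Seg 3: A = π(0.127/2 mm)² = π(6.3500e-05 m)² = 1.267e-08 m²
R_3 = (2.78×10^-8)(222)/(1.267e-08) = 487.2 Ω
R_total = R_1 + R_2 + R_3 = 497 Ω

497 Ω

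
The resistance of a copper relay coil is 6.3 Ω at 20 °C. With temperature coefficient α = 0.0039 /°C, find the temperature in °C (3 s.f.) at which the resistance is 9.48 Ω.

R = R₀(1 + α(T − T₀)) ⇒ T = T₀ + (R/R₀ − 1)/α
T = 20 + (9.48/6.3 − 1)/0.0039 = 20 + (0.5048)/0.0039 = 149 °C

149 °C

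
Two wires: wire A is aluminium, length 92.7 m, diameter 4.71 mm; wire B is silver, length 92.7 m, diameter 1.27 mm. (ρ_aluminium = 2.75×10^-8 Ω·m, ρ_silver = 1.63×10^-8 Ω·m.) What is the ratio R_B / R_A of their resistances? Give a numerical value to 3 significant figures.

R ∝ ρL/d², so R_B/R_A = (ρ_B/ρ_A) × (d_A/d_B)²
= (1.63×10^-8/2.75×10^-8) × (4.71/1.27)² = 8.15

8.15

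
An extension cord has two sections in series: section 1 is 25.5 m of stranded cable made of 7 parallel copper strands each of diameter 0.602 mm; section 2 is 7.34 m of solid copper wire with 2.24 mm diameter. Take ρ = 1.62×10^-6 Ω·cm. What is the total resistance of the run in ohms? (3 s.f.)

ρ = 1.62×10^-6 Ω·cm = 1.62×10^-8 Ω·m
Section 1: A_strand = π(3.0100e-04)² = 2.846e-07 m²; R₁ = ρL/(N·A_s) = (1.62×10^-8)(25.5)/(7×2.846e-07) = 0.2073 Ω
Section 2: A = π(d/2)² = π(1.1200e-03 m)² = 3.941e-06 m²
R₂ = (1.62×10^-8)(7.34)/(3.941e-06) = 0.03017 Ω
R = R₁ + R₂ = 0.238 Ω

0.238 Ω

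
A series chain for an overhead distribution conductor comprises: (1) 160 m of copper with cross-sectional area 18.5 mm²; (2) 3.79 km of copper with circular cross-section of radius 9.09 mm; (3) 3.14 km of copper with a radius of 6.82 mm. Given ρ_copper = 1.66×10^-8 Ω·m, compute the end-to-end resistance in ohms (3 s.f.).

Seg 1: A = 18.5 mm² = 1.850e-05 m²
R_1 = (1.66×10^-8)(160)/(1.850e-05) = 0.1436 Ω
Seg 2: A = πr² = π(9.0900e-03 m)² = 2.596e-04 m²
R_2 = (1.66×10^-8)(3790)/(2.596e-04) = 0.2424 Ω
Seg 3: A = πr² = π(6.8200e-03 m)² = 1.461e-04 m²
R_3 = (1.66×10^-8)(3140)/(1.461e-04) = 0.3567 Ω
R_total = R_1 + R_2 + R_3 = 0.743 Ω

0.743 Ω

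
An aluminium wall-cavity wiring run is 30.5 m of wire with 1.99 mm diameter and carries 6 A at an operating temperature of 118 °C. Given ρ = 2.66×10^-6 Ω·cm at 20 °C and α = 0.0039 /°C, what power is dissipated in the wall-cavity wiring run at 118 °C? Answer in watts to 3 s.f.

13.0 W

ρ = 2.66×10^-6 Ω·cm = 2.66×10^-8 Ω·m
A = π(d/2)² = π(9.9500e-04 m)² = 3.110e-06 m²
R₍20₎ = ρL/A = (2.66×10^-8)(30.5)/(3.110e-06) = 0.2608 Ω
R₍118₎ = R₍20₎(1 + αΔT) = 0.2608 × (1 + 0.0039×98) = 0.3605 Ω
P = I²R = (6)² × 0.3605 = 13.0 W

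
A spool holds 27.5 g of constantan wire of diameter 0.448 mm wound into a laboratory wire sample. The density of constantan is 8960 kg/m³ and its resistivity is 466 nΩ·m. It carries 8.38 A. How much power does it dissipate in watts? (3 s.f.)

4040 W

ρ = 466 nΩ·m = 4.66×10^-7 Ω·m
A = π(d/2)² = π(2.2400e-04 m)² = 1.5763e-07 m²
L = m/(density·A) = 0.0275/(8960×1.5763e-07) = 19.47 m
R = ρL/A = (4.66×10^-7)(19.47)/(1.5763e-07) = 57.56 Ω
P = I²R = (8.38)² × 57.56 = 4040 W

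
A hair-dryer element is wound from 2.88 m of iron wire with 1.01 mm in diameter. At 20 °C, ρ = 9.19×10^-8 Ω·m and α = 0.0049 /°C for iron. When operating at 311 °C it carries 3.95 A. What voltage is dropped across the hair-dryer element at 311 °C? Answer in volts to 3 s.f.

3.17 V

A = π(d/2)² = π(5.0500e-04 m)² = 8.012e-07 m²
R₍20₎ = ρL/A = (9.19×10^-8)(2.88)/(8.012e-07) = 0.3304 Ω
R₍311₎ = R₍20₎(1 + αΔT) = 0.3304 × (1 + 0.0049×291) = 0.8014 Ω
V = IR = 3.95 × 0.8014 = 3.17 V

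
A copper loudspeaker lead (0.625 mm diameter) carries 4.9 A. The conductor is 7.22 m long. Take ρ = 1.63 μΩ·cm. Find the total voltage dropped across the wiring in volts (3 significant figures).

ρ = 1.63 μΩ·cm = 1.63×10^-8 Ω·m
A = π(d/2)² = π(3.1250e-04 m)² = 3.068e-07 m²
R = ρL/A = (1.63×10^-8)(7.22)/(3.068e-07) = 0.3836 Ω
V = IR = 4.9 × 0.3836 = 1.88 V

1.88 V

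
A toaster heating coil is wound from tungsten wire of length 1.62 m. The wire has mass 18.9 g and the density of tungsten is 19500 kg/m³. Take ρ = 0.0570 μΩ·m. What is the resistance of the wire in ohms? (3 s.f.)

ρ = 0.0570 μΩ·m = 5.70×10^-8 Ω·m
A = m/(density·L) = 0.0189/(19500×1.62) = 5.9829e-07 m²
R = ρL/A = (5.70×10^-8)(1.62)/(5.9829e-07) = 0.154 Ω

0.154 Ω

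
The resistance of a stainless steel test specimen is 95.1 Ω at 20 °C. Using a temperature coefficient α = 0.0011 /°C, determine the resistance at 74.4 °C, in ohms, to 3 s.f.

101 Ω

ΔT = 74.4 − 20 = 54.4 °C
R = R₀(1 + αΔT) = 95.1 × (1 + 0.0011×54.4) = 95.1 × 1.06 = 101 Ω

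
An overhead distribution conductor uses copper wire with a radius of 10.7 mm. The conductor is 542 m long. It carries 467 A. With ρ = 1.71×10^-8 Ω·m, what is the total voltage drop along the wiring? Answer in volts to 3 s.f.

12.0 V

A = πr² = π(1.0700e-02 m)² = 3.597e-04 m²
R = ρL/A = (1.71×10^-8)(542)/(3.597e-04) = 0.02577 Ω
V = IR = 467 × 0.02577 = 12.0 V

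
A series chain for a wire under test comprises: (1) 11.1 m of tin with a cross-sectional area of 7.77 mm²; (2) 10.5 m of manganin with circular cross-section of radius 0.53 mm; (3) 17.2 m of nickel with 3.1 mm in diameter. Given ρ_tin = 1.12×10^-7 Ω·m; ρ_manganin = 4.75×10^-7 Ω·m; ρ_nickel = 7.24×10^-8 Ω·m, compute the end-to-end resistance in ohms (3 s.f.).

Seg 1: A = 7.77 mm² = 7.770e-06 m²
R_1 = (1.12×10^-7)(11.1)/(7.770e-06) = 0.16 Ω
Seg 2: A = πr² = π(5.3000e-04 m)² = 8.825e-07 m²
R_2 = (4.75×10^-7)(10.5)/(8.825e-07) = 5.652 Ω
Seg 3: A = π(d/2)² = π(1.5500e-03 m)² = 7.548e-06 m²
R_3 = (7.24×10^-8)(17.2)/(7.548e-06) = 0.165 Ω
R_total = R_1 + R_2 + R_3 = 5.98 Ω

5.98 Ω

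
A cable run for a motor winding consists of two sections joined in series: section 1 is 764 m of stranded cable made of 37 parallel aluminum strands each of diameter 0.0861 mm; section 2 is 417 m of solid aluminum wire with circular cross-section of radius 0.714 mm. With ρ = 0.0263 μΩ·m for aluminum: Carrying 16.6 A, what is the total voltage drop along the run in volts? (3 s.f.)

ρ = 0.0263 μΩ·m = 2.63×10^-8 Ω·m
Section 1: A_strand = π(4.3050e-05)² = 5.822e-09 m²; R₁ = ρL/(N·A_s) = (2.63×10^-8)(764)/(37×5.822e-09) = 93.27 Ω
Section 2: A = πr² = π(7.1400e-04 m)² = 1.602e-06 m²
R₂ = (2.63×10^-8)(417)/(1.602e-06) = 6.848 Ω
R = R₁ + R₂ = 100.1 Ω
V = IR = 16.6 × 100.1 = 1660 V

1660 V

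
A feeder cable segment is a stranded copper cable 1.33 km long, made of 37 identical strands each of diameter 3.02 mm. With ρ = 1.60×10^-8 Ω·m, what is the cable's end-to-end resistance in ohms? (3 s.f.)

0.0803 Ω

A_strand = π(1.5100e-03 m)² = 7.163e-06 m²
R_strand = ρL/A = (1.60×10^-8)(1330)/(7.163e-06) = 2.971 Ω
R_total = R_strand/N = 2.971/37 = 0.0803 Ω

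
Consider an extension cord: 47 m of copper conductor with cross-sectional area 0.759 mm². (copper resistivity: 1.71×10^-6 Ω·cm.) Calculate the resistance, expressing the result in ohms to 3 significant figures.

ρ = 1.71×10^-6 Ω·cm = 1.71×10^-8 Ω·m
A = 0.759 mm² = 7.590e-07 m²
R = ρL/A = (1.71×10^-8)(47 m)/(7.590e-07 m²) = 1.06 Ω

1.06 Ω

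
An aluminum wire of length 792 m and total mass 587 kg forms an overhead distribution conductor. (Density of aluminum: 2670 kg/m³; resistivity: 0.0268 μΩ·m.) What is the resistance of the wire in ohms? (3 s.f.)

ρ = 0.0268 μΩ·m = 2.68×10^-8 Ω·m
A = m/(density·L) = 587/(2670×792) = 2.7759e-04 m²
R = ρL/A = (2.68×10^-8)(792)/(2.7759e-04) = 0.0765 Ω

0.0765 Ω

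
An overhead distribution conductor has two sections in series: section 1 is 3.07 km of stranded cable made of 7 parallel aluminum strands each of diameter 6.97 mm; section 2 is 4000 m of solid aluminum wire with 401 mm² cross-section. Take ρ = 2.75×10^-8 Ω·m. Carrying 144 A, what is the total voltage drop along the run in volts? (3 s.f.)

Section 1: A_strand = π(3.4850e-03)² = 3.816e-05 m²; R₁ = ρL/(N·A_s) = (2.75×10^-8)(3070)/(7×3.816e-05) = 0.3161 Ω
Section 2: A = 401 mm² = 4.010e-04 m²
R₂ = (2.75×10^-8)(4000)/(4.010e-04) = 0.2743 Ω
R = R₁ + R₂ = 0.5904 Ω
V = IR = 144 × 0.5904 = 85.0 V

85.0 V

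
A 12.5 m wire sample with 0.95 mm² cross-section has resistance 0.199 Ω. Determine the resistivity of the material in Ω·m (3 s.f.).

1.51×10^-8 Ω·m

A = 0.95 mm² = 9.500e-07 m²
ρ = RA/L = (0.199)(9.500e-07)/(12.5) = 1.51×10^-8 Ω·m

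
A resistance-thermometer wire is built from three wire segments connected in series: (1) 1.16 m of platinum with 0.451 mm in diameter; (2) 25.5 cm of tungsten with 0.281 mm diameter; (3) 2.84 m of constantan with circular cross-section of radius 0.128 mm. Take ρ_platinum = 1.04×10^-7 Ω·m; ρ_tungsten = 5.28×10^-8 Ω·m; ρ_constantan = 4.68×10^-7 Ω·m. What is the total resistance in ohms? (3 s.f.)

26.8 Ω

Seg 1: A = π(d/2)² = π(2.2550e-04 m)² = 1.598e-07 m²
R_1 = (1.04×10^-7)(1.16)/(1.598e-07) = 0.7552 Ω
Seg 2: A = π(d/2)² = π(1.4050e-04 m)² = 6.202e-08 m²
R_2 = (5.28×10^-8)(0.255)/(6.202e-08) = 0.2171 Ω
Seg 3: A = πr² = π(1.2800e-04 m)² = 5.147e-08 m²
R_3 = (4.68×10^-7)(2.84)/(5.147e-08) = 25.82 Ω
R_total = R_1 + R_2 + R_3 = 26.8 Ω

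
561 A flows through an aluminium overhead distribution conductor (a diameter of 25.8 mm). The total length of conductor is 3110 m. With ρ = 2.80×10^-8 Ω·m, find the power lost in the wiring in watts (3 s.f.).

A = π(d/2)² = π(1.2900e-02 m)² = 5.228e-04 m²
R = ρL/A = (2.80×10^-8)(3110)/(5.228e-04) = 0.1666 Ω
P = I²R = (561)² × 0.1666 = 52400 W

52400 W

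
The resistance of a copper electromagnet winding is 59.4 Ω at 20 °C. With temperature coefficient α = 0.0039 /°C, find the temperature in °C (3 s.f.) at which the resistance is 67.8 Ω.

R = R₀(1 + α(T − T₀)) ⇒ T = T₀ + (R/R₀ − 1)/α
T = 20 + (67.8/59.4 − 1)/0.0039 = 20 + (0.1414)/0.0039 = 56.3 °C

56.3 °C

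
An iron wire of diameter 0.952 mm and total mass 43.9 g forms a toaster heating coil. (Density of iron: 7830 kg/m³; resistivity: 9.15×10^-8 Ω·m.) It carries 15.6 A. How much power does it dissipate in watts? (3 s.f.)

246 W

A = π(d/2)² = π(4.7600e-04 m)² = 7.1181e-07 m²
L = m/(density·A) = 0.0439/(7830×7.1181e-07) = 7.877 m
R = ρL/A = (9.15×10^-8)(7.877)/(7.1181e-07) = 1.013 Ω
P = I²R = (15.6)² × 1.013 = 246 W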